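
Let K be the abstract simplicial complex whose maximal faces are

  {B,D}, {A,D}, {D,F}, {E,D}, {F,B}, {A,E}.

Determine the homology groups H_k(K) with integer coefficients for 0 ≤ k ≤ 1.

Order the vertices as A < B < D < E < F. Listing each simplex with vertices in this order, K has dimension 1 with simplices:

  0-simplices (5): A, B, D, E, F
  1-simplices (6): AD, AE, BD, BF, DE, DF

so the chain groups are C_0 ≅ Z^5, C_1 ≅ Z^6.

The boundary map ∂_1: C_1 → C_0 sends each edge [p,q] (with p < q) to q − p. For instance
  ∂BD = D − B.
The resulting 5×6 matrix has rank 4, and its Smith normal form has invariant factors (1,1,1,1).

Now H_k = ker ∂_k / im ∂_{k+1}, so:

  H_0: rank C_0 − rank ∂_1 = 5 − 4 = 1, and the invariant factors of ∂_1 are all 1, so H_0 ≅ Z.
  H_1: rank ker ∂_1 − rank ∂_2 = (6 − 4) − 0 = 2, and there is no ∂_2, so H_1 ≅ Z^2.

As a check, the Euler characteristic is 5 − 6 = -1, which agrees with 1 − 2 = -1.
(K is a triangulation of a wedge of 2 circles.)

H_0 = Z,  H_1 = Z^2.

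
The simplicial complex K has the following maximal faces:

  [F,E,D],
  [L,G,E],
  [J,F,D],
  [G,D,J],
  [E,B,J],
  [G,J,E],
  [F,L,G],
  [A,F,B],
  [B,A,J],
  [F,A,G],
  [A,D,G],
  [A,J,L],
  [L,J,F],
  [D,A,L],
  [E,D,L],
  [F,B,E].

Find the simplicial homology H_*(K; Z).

H_0 ≅ Z,  H_1 ≅ Z^2,  H_2 ≅ Z.

Take the total order A < B < D < E < F < G < J < L on the vertex set. Then K (dimension 2) consists of the simplices:

  0-simplices (8): A, B, D, E, F, G, J, L
  1-simplices (24): AB, AD, AF, AG, AJ, AL, BE, BF, BJ, DE, DF, DG, DJ, DL, EF, EG, EJ, EL, FG, FJ, FL, GJ, GL, JL
  2-simplices (16): ABF, ABJ, ADG, ADL, AFG, AJL, BEF, BEJ, DEF, DEL, DFJ, DGJ, EGJ, EGL, FGL, FJL

so the chain groups are C_0 ≅ Z^8, C_1 ≅ Z^24, C_2 ≅ Z^16.

The boundary map ∂_1: C_1 → C_0 is given by ∂[p,q] = [q] − [p].
This gives a 8×24 integer matrix of rank 7; reducing to Smith normal form yields diagonal entries (1,1,1,1,1,1,1).

∂_2: C_2 → C_1 maps a triangle to the signed sum of its edges. For instance
  ∂ADG = DG − AG + AD,
  ∂DEL = EL − DL + DE.
The resulting 24×16 matrix has rank 15, and its Smith normal form has invariant factors (1,1,1,1,1,1,1,1,1,1,1,1,1,1,1).

Now H_k = ker ∂_k / im ∂_{k+1}, so:

  H_0: rank C_0 − rank ∂_1 = 8 − 7 = 1, and the invariant factors of ∂_1 are all 1, so H_0 ≅ Z.
  H_1: rank ker ∂_1 − rank ∂_2 = (24 − 7) − 15 = 2, and the invariant factors of ∂_2 are all 1, so H_1 ≅ Z^2.
  H_2: rank ker ∂_2 − rank ∂_3 = (16 − 15) − 0 = 1, and there is no ∂_3, so H_2 ≅ Z.

(K is a triangulation of the torus T^2.)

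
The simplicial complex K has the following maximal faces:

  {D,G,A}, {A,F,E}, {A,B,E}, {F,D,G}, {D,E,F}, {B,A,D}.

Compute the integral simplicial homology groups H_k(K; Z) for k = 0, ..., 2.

H_0 = Z,  H_1 = Z,  H_2 = 0.

K has 6 vertices, 12 edges, 6 triangles.
rank ∂_0 = 0, rank ∂_1 = 5 ⇒ b_0 = 6 − 0 − 5 = 1; all invariant factors of ∂_1 are 1 so no torsion. So H_0 ≅ Z.
rank ∂_1 = 5, rank ∂_2 = 6 ⇒ b_1 = 12 − 5 − 6 = 1; all invariant factors of ∂_2 are 1 so no torsion. So H_1 ≅ Z.
rank ∂_2 = 6, rank ∂_3 = 0 ⇒ b_2 = 6 − 6 − 0 = 0. So H_2 ≅ 0.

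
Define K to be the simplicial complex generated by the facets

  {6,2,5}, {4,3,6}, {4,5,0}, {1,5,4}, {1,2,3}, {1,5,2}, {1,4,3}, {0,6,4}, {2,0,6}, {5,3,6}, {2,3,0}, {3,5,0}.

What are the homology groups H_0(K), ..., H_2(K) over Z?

H_0 ≅ Z,  H_1 ≅ Z/2Z,  H_2 = 0.

Fix the vertex order 0 < 1 < 2 < 3 < 4 < 5 < 6 and write every simplex with vertices in increasing order. Then dim K = 2 and the simplices of K are:

  0-simplices (7): [0], [1], [2], [3], [4], [5], [6]
  1-simplices (18): [0,2], [0,3], [0,4], [0,5], [0,6], [1,2], [1,3], [1,4], [1,5], [2,3], [2,5], [2,6], [3,4], [3,5], [3,6], [4,5], [4,6], [5,6]
  2-simplices (12): [0,2,3], [0,2,6], [0,3,5], [0,4,5], [0,4,6], [1,2,3], [1,2,5], [1,3,4], [1,4,5], [2,5,6], [3,4,6], [3,5,6]

giving chain groups C_0 ≅ Z^7, C_1 ≅ Z^18, C_2 ≅ Z^12.

The boundary map ∂_1: C_1 → C_0 is given by ∂[p,q] = [q] − [p]. For instance
  ∂[2,6] = [6] − [2].
The resulting 7×18 matrix has rank 6, and its Smith normal form has invariant factors (1,1,1,1,1,1).

∂_2: C_2 → C_1 sends each 2-simplex [p,q,r] to [q,r] − [p,r] + [p,q]. For instance
  ∂[1,2,3] = [2,3] − [1,3] + [1,2],
  ∂[3,4,6] = [4,6] − [3,6] + [3,4].
This gives a 18×12 integer matrix of rank 12; reducing to Smith normal form yields diagonal entries (1,1,1,1,1,1,1,1,1,1,1,2).

From H_k ≅ ker(∂_k) / im(∂_{k+1}) we obtain:

  H_0: rank C_0 − rank ∂_1 = 7 − 6 = 1, and the invariant factors of ∂_1 are all 1, so H_0 ≅ Z.
  H_1: rank ker ∂_1 − rank ∂_2 = (18 − 6) − 12 = 0, and ∂_2 has invariant factor 2 > 1, so H_1 ≅ Z/2Z.
  H_2: rank ker ∂_2 − rank ∂_3 = (12 − 12) − 0 = 0, and there is no ∂_3, so H_2 ≅ 0.

As a check, the Euler characteristic is 7 − 18 + 12 = 1, which agrees with 1 − 0 + 0 = 1.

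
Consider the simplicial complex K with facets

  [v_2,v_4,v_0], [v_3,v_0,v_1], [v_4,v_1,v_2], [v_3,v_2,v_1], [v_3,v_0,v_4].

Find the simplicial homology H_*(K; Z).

H_0 = Z,  H_1 = Z,  H_2 = 0.

Order the vertices as v_0 < v_1 < v_2 < v_3 < v_4. Listing each simplex with vertices in this order, K has dimension 2 with simplices:

  0-simplices (5): [v_0], [v_1], [v_2], [v_3], [v_4]
  1-simplices (10): [v_0,v_1], [v_0,v_2], [v_0,v_3], [v_0,v_4], [v_1,v_2], [v_1,v_3], [v_1,v_4], [v_2,v_3], [v_2,v_4], [v_3,v_4]
  2-simplices (5): [v_0,v_1,v_3], [v_0,v_2,v_4], [v_0,v_3,v_4], [v_1,v_2,v_3], [v_1,v_2,v_4]

giving chain groups C_0 ≅ Z^5, C_1 ≅ Z^10, C_2 ≅ Z^5.

∂_1: C_1 → C_0 is given by ∂[p,q] = [q] − [p]. For instance
  ∂[v_2,v_4] = [v_4] − [v_2].
The resulting 5×10 matrix has rank 4, and its Smith normal form has invariant factors (1,1,1,1).

Boundary ∂_2: C_2 → C_1 acts by ∂[p,q,r] = [q,r] − [p,r] + [p,q]. For instance
  ∂[v_0,v_3,v_4] = [v_3,v_4] − [v_0,v_4] + [v_0,v_3],
  ∂[v_0,v_2,v_4] = [v_2,v_4] − [v_0,v_4] + [v_0,v_2].
This gives a 10×5 integer matrix of rank 5; reducing to Smith normal form yields diagonal entries (1,1,1,1,1).

From H_k ≅ ker(∂_k) / im(∂_{k+1}) we obtain:

  H_0: rank C_0 − rank ∂_1 = 5 − 4 = 1, and the invariant factors of ∂_1 are all 1, so H_0 ≅ Z.
  H_1: rank ker ∂_1 − rank ∂_2 = (10 − 4) − 5 = 1, and the invariant factors of ∂_2 are all 1, so H_1 ≅ Z.
  H_2: rank ker ∂_2 − rank ∂_3 = (5 − 5) − 0 = 0, and there is no ∂_3, so H_2 ≅ 0.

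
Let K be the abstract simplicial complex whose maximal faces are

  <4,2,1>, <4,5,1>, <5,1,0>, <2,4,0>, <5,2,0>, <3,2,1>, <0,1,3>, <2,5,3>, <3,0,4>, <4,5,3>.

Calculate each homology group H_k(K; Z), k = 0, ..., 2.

Order the vertices as 0 < 1 < 2 < 3 < 4 < 5. Listing each simplex with vertices in this order, K has dimension 2 with simplices:

  0-simplices (6): [0], [1], [2], [3], [4], [5]
  1-simplices (15): [0,1], [0,2], [0,3], [0,4], [0,5], [1,2], [1,3], [1,4], [1,5], [2,3], [2,4], [2,5], [3,4], [3,5], [4,5]
  2-simplices (10): [0,1,3], [0,1,5], [0,2,4], [0,2,5], [0,3,4], [1,2,3], [1,2,4], [1,4,5], [2,3,5], [3,4,5]

so the chain groups are C_0 ≅ Z^6, C_1 ≅ Z^15, C_2 ≅ Z^10.

Boundary ∂_1: C_1 → C_0 maps an edge to its endpoints' difference, ∂[p,q] = q − p. For instance
  ∂[0,3] = [3] − [0].
As a 6×15 matrix over Z this has rank 5, with invariant factors (1,1,1,1,1).

Boundary ∂_2: C_2 → C_1 acts by ∂[p,q,r] = [q,r] − [p,r] + [p,q]. For instance
  ∂[0,2,4] = [2,4] − [0,4] + [0,2],
  ∂[0,1,5] = [1,5] − [0,5] + [0,1].
The resulting 15×10 matrix has rank 10, and its Smith normal form has invariant factors (1,1,1,1,1,1,1,1,1,2).

Computing H_k = (kernel of ∂_k) / (image of ∂_{k+1}):

  H_0: rank C_0 − rank ∂_1 = 6 − 5 = 1, and the invariant factors of ∂_1 are all 1, so H_0 = Z.
  H_1: rank ker ∂_1 − rank ∂_2 = (15 − 5) − 10 = 0, and ∂_2 has invariant factor 2 > 1, so H_1 = Z/2Z.
  H_2: rank ker ∂_2 − rank ∂_3 = (10 − 10) − 0 = 0, and there is no ∂_3, so H_2 = 0.

(K is a triangulation of the real projective plane RP^2.)

H_0 ≅ Z,  H_1 ≅ Z/2Z,  H_2 = 0.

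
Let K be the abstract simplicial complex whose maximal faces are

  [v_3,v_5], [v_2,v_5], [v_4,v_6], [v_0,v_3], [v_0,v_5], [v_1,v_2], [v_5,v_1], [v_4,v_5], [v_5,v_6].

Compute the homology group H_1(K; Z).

Take the total order v_0 < v_1 < v_2 < v_3 < v_4 < v_5 < v_6 on the vertex set. Then K (dimension 1) consists of the simplices:

  0-simplices (7): [v_0], [v_1], [v_2], [v_3], [v_4], [v_5], [v_6]
  1-simplices (9): [v_0,v_3], [v_0,v_5], [v_1,v_2], [v_1,v_5], [v_2,v_5], [v_3,v_5], [v_4,v_5], [v_4,v_6], [v_5,v_6]

Hence C_0 ≅ Z^7, C_1 ≅ Z^9.

The boundary map ∂_1: C_1 → C_0 is given by ∂[p,q] = [q] − [p].
This gives a 7×9 integer matrix of rank 6; reducing to Smith normal form yields diagonal entries (1,1,1,1,1,1).

From H_k ≅ ker(∂_k) / im(∂_{k+1}) we obtain:

  H_1: rank ker ∂_1 − rank ∂_2 = (9 − 6) − 0 = 3, and there is no ∂_2, so H_1 ≅ Z^3.

H_1 ≅ Z^3.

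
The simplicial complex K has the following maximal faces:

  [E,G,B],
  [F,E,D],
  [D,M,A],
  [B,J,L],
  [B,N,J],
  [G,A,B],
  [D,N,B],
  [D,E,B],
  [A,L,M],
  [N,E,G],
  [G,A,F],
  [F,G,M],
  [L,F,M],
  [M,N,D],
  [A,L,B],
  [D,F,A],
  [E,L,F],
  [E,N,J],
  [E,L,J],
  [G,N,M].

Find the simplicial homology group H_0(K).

Take the total order A < B < D < E < F < G < J < L < M < N on the vertex set. Then K (dimension 2) consists of the simplices:

  0-simplices (10): A, B, D, E, F, G, J, L, M, N
  1-simplices (30): AB, AD, AF, AG, AL, AM, BD, BE, BG, BJ, BL, BN, DE, DF, DM, DN, EF, EG, EJ, EL, EN, FG, FL, FM, GM, GN, JL, JN, LM, MN
  2-simplices (20): ABG, ABL, ADF, ADM, AFG, ALM, BDE, BDN, BEG, BJL, BJN, DEF, DMN, EFL, EGN, EJL, EJN, FGM, FLM, GMN

giving chain groups C_0 ≅ Z^10, C_1 ≅ Z^30, C_2 ≅ Z^20.

∂_1: C_1 → C_0 is given by ∂[p,q] = [q] − [p]. For instance
  ∂EN = N − E.
This gives a 10×30 integer matrix of rank 9; reducing to Smith normal form yields diagonal entries (1,1,1,1,1,1,1,1,1).

Boundary ∂_2: C_2 → C_1 acts by ∂[p,q,r] = [q,r] − [p,r] + [p,q]. For instance
  ∂EJL = JL − EL + EJ,
  ∂FGM = GM − FM + FG.
This gives a 30×20 integer matrix of rank 20; reducing to Smith normal form yields diagonal entries (1,1,1,1,1,1,1,1,1,1,1,1,1,1,1,1,1,1,1,2).

From H_k ≅ ker(∂_k) / im(∂_{k+1}) we obtain:

  H_0: rank C_0 − rank ∂_1 = 10 − 9 = 1, and the invariant factors of ∂_1 are all 1, so H_0 ≅ Z.

H_0 = Z.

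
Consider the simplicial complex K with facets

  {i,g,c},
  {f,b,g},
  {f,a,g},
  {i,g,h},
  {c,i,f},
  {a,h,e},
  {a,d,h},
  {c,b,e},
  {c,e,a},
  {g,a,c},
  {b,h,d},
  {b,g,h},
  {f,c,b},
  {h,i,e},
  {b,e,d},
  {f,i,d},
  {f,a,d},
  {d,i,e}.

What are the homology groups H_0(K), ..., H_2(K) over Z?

H_0 = Z,  H_1 = Z ⊕ Z/2,  H_2 = 0.

Order the vertices as a < b < c < d < e < f < g < h < i. Listing each simplex with vertices in this order, K has dimension 2 with simplices:

  0-simplices (9): a, b, c, d, e, f, g, h, i
  1-simplices (27): ac, ad, ae, af, ag, ah, bc, bd, be, bf, bg, bh, ce, cf, cg, ci, de, df, dh, di, eh, ei, fg, fi, gh, gi, hi
  2-simplices (18): ace, acg, adf, adh, aeh, afg, bce, bcf, bde, bdh, bfg, bgh, cfi, cgi, dei, dfi, ehi, ghi

giving chain groups C_0 ≅ Z^9, C_1 ≅ Z^27, C_2 ≅ Z^18.

The boundary map ∂_1: C_1 → C_0 sends each edge [p,q] (with p < q) to q − p.
This gives a 9×27 integer matrix of rank 8; reducing to Smith normal form yields diagonal entries (1,1,1,1,1,1,1,1).

∂_2: C_2 → C_1 sends each 2-simplex [p,q,r] to [q,r] − [p,r] + [p,q]. For instance
  ∂aeh = eh − ah + ae,
  ∂afg = fg − ag + af.
The resulting 27×18 matrix has rank 18, and its Smith normal form has invariant factors (1,1,1,1,1,1,1,1,1,1,1,1,1,1,1,1,1,2).

From H_k ≅ ker(∂_k) / im(∂_{k+1}) we obtain:

  H_0: rank C_0 − rank ∂_1 = 9 − 8 = 1, and the invariant factors of ∂_1 are all 1, so H_0 ≅ Z.
  H_1: rank ker ∂_1 − rank ∂_2 = (27 − 8) − 18 = 1, and ∂_2 has invariant factor 2 > 1, so H_1 ≅ Z ⊕ Z/2.
  H_2: rank ker ∂_2 − rank ∂_3 = (18 − 18) − 0 = 0, and there is no ∂_3, so H_2 ≅ 0.

As a check, the Euler characteristic is 9 − 27 + 18 = 0, which agrees with 1 − 1 + 0 = 0.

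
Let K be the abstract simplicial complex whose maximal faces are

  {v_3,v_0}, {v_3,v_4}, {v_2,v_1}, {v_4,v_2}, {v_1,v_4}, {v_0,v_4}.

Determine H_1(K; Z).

H_1 ≅ Z^2.

Order the vertices as v_0 < v_1 < v_2 < v_3 < v_4. Listing each simplex with vertices in this order, K has dimension 1 with simplices:

  0-simplices (5): [v_0], [v_1], [v_2], [v_3], [v_4]
  1-simplices (6): [v_0,v_3], [v_0,v_4], [v_1,v_2], [v_1,v_4], [v_2,v_4], [v_3,v_4]

giving chain groups C_0 ≅ Z^5, C_1 ≅ Z^6.

Boundary ∂_1: C_1 → C_0 sends each edge [p,q] (with p < q) to q − p.
This gives a 5×6 integer matrix of rank 4; reducing to Smith normal form yields diagonal entries (1,1,1,1).

Now H_k = ker ∂_k / im ∂_{k+1}, so:

  H_1: rank ker ∂_1 − rank ∂_2 = (6 − 4) − 0 = 2, and there is no ∂_2, so H_1 = Z^2.

(K is a triangulation of a wedge of 2 circles.)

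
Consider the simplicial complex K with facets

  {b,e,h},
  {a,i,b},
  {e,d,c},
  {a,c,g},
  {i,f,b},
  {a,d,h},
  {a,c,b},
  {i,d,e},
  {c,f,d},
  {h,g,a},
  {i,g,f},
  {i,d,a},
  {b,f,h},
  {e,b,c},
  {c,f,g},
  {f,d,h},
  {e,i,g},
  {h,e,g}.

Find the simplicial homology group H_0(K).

Fix the vertex order a < b < c < d < e < f < g < h < i and write every simplex with vertices in increasing order. Then dim K = 2 and the simplices of K are:

  0-simplices (9): a, b, c, d, e, f, g, h, i
  1-simplices (27): ab, ac, ad, ag, ah, ai, bc, be, bf, bh, bi, cd, ce, cf, cg, de, df, dh, di, eg, eh, ei, fg, fh, fi, gh, gi
  2-simplices (18): abc, abi, acg, adh, adi, agh, bce, beh, bfh, bfi, cde, cdf, cfg, dei, dfh, egh, egi, fgi

so the chain groups are C_0 ≅ Z^9, C_1 ≅ Z^27, C_2 ≅ Z^18.

Boundary ∂_1: C_1 → C_0 maps an edge to its endpoints' difference, ∂[p,q] = q − p.
As a 9×27 matrix over Z this has rank 8, with invariant factors (1,1,1,1,1,1,1,1).

∂_2: C_2 → C_1 acts by ∂[p,q,r] = [q,r] − [p,r] + [p,q]. For instance
  ∂bfi = fi − bi + bf,
  ∂adh = dh − ah + ad.
The 27×18 boundary matrix has rank 17 and Smith normal form diag(1,1,1,1,1,1,1,1,1,1,1,1,1,1,1,1,1).

Reading off H_k = ker ∂_k / im ∂_{k+1}:

  H_0: rank C_0 − rank ∂_1 = 9 − 8 = 1, and the invariant factors of ∂_1 are all 1, so H_0 ≅ Z.

H_0 ≅ Z.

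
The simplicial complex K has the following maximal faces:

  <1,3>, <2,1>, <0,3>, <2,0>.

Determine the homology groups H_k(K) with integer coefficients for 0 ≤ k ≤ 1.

K has 4 vertices, 4 edges.
rank ∂_0 = 0, rank ∂_1 = 3 ⇒ b_0 = 4 − 0 − 3 = 1; all invariant factors of ∂_1 are 1 so no torsion. So H_0 ≅ Z.
rank ∂_1 = 3, rank ∂_2 = 0 ⇒ b_1 = 4 − 3 − 0 = 1. So H_1 ≅ Z.

H_0 = Z,  H_1 = Z.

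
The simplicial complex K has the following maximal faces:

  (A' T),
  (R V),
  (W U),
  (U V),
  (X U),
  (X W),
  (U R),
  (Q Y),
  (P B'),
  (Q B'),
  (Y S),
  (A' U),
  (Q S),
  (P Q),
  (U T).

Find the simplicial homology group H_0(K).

H_0 = Z^2.

K has 12 vertices, 15 edges.
rank ∂_0 = 0, rank ∂_1 = 10 ⇒ b_0 = 12 − 0 − 10 = 2; all invariant factors of ∂_1 are 1 so no torsion. So H_0 ≅ Z^2.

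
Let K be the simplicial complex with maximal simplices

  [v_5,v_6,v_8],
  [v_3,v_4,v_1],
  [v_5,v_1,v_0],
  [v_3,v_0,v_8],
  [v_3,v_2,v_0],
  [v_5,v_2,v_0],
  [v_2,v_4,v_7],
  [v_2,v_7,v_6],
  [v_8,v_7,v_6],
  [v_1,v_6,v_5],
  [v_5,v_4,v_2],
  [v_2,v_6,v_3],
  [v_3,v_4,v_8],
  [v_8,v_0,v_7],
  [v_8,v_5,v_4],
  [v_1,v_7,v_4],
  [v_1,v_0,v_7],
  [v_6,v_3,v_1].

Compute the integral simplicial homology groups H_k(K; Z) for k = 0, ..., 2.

H_0 = Z,  H_1 = Z^2,  H_2 = Z.

Take the total order v_0 < v_1 < v_2 < v_3 < v_4 < v_5 < v_6 < v_7 < v_8 on the vertex set. Then K (dimension 2) consists of the simplices:

  0-simplices (9): [v_0], [v_1], [v_2], [v_3], [v_4], [v_5], [v_6], [v_7], [v_8]
  1-simplices (27): (27 of them)
  2-simplices (18): (18 of them)

Hence C_0 ≅ Z^9, C_1 ≅ Z^27, C_2 ≅ Z^18.

The boundary map ∂_1: C_1 → C_0 maps an edge to its endpoints' difference, ∂[p,q] = q − p. For instance
  ∂[v_3,v_4] = [v_4] − [v_3].
The 9×27 boundary matrix has rank 8 and Smith normal form diag(1,1,1,1,1,1,1,1).

∂_2: C_2 → C_1 sends each 2-simplex [p,q,r] to [q,r] − [p,r] + [p,q]. For instance
  ∂[v_2,v_4,v_7] = [v_4,v_7] − [v_2,v_7] + [v_2,v_4],
  ∂[v_2,v_6,v_7] = [v_6,v_7] − [v_2,v_7] + [v_2,v_6].
This gives a 27×18 integer matrix of rank 17; reducing to Smith normal form yields diagonal entries (1,1,1,1,1,1,1,1,1,1,1,1,1,1,1,1,1).

From H_k ≅ ker(∂_k) / im(∂_{k+1}) we obtain:

  H_0: rank C_0 − rank ∂_1 = 9 − 8 = 1, and the invariant factors of ∂_1 are all 1, so H_0 ≅ Z.
  H_1: rank ker ∂_1 − rank ∂_2 = (27 − 8) − 17 = 2, and the invariant factors of ∂_2 are all 1, so H_1 ≅ Z^2.
  H_2: rank ker ∂_2 − rank ∂_3 = (18 − 17) − 0 = 1, and there is no ∂_3, so H_2 ≅ Z.

(K is a triangulation of the torus T^2.)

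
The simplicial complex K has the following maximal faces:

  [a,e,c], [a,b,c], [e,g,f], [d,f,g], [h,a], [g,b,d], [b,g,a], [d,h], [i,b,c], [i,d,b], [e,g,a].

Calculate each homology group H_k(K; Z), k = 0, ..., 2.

H_0 = Z,  H_1 = Z,  H_2 = 0.

Order the vertices as a < b < c < d < e < f < g < h < i. Listing each simplex with vertices in this order, K has dimension 2 with simplices:

  0-simplices (9): a, b, c, d, e, f, g, h, i
  1-simplices (18): ab, ac, ae, ag, ah, bc, bd, bg, bi, ce, ci, df, dg, dh, di, ef, eg, fg
  2-simplices (9): abc, abg, ace, aeg, bci, bdg, bdi, dfg, efg

giving chain groups C_0 ≅ Z^9, C_1 ≅ Z^18, C_2 ≅ Z^9.

Boundary ∂_1: C_1 → C_0 is given by ∂[p,q] = [q] − [p]. For instance
  ∂ac = c − a.
As a 9×18 matrix over Z this has rank 8, with invariant factors (1,1,1,1,1,1,1,1).

The boundary map ∂_2: C_2 → C_1 maps a triangle to the signed sum of its edges. For instance
  ∂bdi = di − bi + bd,
  ∂dfg = fg − dg + df.
The resulting 18×9 matrix has rank 9, and its Smith normal form has invariant factors (1,1,1,1,1,1,1,1,1).

Now H_k = ker ∂_k / im ∂_{k+1}, so:

  H_0: rank C_0 − rank ∂_1 = 9 − 8 = 1, and the invariant factors of ∂_1 are all 1, so H_0 ≅ Z.
  H_1: rank ker ∂_1 − rank ∂_2 = (18 − 8) − 9 = 1, and the invariant factors of ∂_2 are all 1, so H_1 ≅ Z.
  H_2: rank ker ∂_2 − rank ∂_3 = (9 − 9) − 0 = 0, and there is no ∂_3, so H_2 ≅ 0.

As a check, the Euler characteristic is 9 − 18 + 9 = 0, which agrees with 1 − 1 + 0 = 0.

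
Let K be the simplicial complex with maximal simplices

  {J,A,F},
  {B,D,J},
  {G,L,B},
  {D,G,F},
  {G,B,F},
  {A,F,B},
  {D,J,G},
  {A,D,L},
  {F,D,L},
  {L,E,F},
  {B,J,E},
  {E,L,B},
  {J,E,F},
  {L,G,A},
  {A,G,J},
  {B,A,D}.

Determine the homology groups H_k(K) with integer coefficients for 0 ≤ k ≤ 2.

K has 8 vertices, 24 edges, 16 triangles.
rank ∂_0 = 0, rank ∂_1 = 7 ⇒ b_0 = 8 − 0 − 7 = 1; all invariant factors of ∂_1 are 1 so no torsion. So H_0 = Z.
rank ∂_1 = 7, rank ∂_2 = 15 ⇒ b_1 = 24 − 7 − 15 = 2; all invariant factors of ∂_2 are 1 so no torsion. So H_1 = Z^2.
rank ∂_2 = 15, rank ∂_3 = 0 ⇒ b_2 = 16 − 15 − 0 = 1. So H_2 = Z.

H_0 = Z,  H_1 = Z^2,  H_2 = Z.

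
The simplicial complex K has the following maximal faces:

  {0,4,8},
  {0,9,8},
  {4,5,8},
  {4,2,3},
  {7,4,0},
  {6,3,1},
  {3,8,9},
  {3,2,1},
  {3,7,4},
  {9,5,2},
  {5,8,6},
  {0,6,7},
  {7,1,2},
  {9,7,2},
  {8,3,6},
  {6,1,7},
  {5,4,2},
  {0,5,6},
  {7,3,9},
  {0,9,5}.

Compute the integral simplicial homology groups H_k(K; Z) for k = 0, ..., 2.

H_0 ≅ Z,  H_1 ≅ Z × Z/2,  H_2 = 0.

Take the total order 0 < 1 < 2 < 3 < 4 < 5 < 6 < 7 < 8 < 9 on the vertex set. Then K (dimension 2) consists of the simplices:

  0-simplices (10): [0], [1], [2], [3], [4], [5], [6], [7], [8], [9]
  1-simplices (30): (30 of them)
  2-simplices (20): (20 of them)

so the chain groups are C_0 ≅ Z^10, C_1 ≅ Z^30, C_2 ≅ Z^20.

The boundary map ∂_1: C_1 → C_0 is given by ∂[p,q] = [q] − [p]. For instance
  ∂[5,9] = [9] − [5].
This gives a 10×30 integer matrix of rank 9; reducing to Smith normal form yields diagonal entries (1,1,1,1,1,1,1,1,1).

Boundary ∂_2: C_2 → C_1 acts by ∂[p,q,r] = [q,r] − [p,r] + [p,q]. For instance
  ∂[0,8,9] = [8,9] − [0,9] + [0,8],
  ∂[0,5,6] = [5,6] − [0,6] + [0,5].
This gives a 30×20 integer matrix of rank 20; reducing to Smith normal form yields diagonal entries (1,1,1,1,1,1,1,1,1,1,1,1,1,1,1,1,1,1,1,2).

Computing H_k = (kernel of ∂_k) / (image of ∂_{k+1}):

  H_0: rank C_0 − rank ∂_1 = 10 − 9 = 1, and the invariant factors of ∂_1 are all 1, so H_0 = Z.
  H_1: rank ker ∂_1 − rank ∂_2 = (30 − 9) − 20 = 1, and ∂_2 has invariant factor 2 > 1, so H_1 = Z × Z/2.
  H_2: rank ker ∂_2 − rank ∂_3 = (20 − 20) − 0 = 0, and there is no ∂_3, so H_2 = 0.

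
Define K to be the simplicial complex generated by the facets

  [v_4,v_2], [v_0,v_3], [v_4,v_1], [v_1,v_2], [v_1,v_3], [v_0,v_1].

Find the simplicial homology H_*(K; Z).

H_0 = Z,  H_1 = Z^2.

Take the total order v_0 < v_1 < v_2 < v_3 < v_4 on the vertex set. Then K (dimension 1) consists of the simplices:

  0-simplices (5): [v_0], [v_1], [v_2], [v_3], [v_4]
  1-simplices (6): [v_0,v_1], [v_0,v_3], [v_1,v_2], [v_1,v_3], [v_1,v_4], [v_2,v_4]

giving chain groups C_0 ≅ Z^5, C_1 ≅ Z^6.

The boundary map ∂_1: C_1 → C_0 is given by ∂[p,q] = [q] − [p]. For instance
  ∂[v_1,v_3] = [v_3] − [v_1].
The resulting 5×6 matrix has rank 4, and its Smith normal form has invariant factors (1,1,1,1).

From H_k ≅ ker(∂_k) / im(∂_{k+1}) we obtain:

  H_0: rank C_0 − rank ∂_1 = 5 − 4 = 1, and the invariant factors of ∂_1 are all 1, so H_0 ≅ Z.
  H_1: rank ker ∂_1 − rank ∂_2 = (6 − 4) − 0 = 2, and there is no ∂_2, so H_1 ≅ Z^2.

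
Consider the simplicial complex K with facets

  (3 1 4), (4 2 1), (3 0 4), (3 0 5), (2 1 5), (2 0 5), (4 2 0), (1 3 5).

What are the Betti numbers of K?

Take the total order 0 < 1 < 2 < 3 < 4 < 5 on the vertex set. Then K (dimension 2) consists of the simplices:

  0-simplices (6): [0], [1], [2], [3], [4], [5]
  1-simplices (12): [0,2], [0,3], [0,4], [0,5], [1,2], [1,3], [1,4], [1,5], [2,4], [2,5], [3,4], [3,5]
  2-simplices (8): [0,2,4], [0,2,5], [0,3,4], [0,3,5], [1,2,4], [1,2,5], [1,3,4], [1,3,5]

Hence C_0 ≅ Z^6, C_1 ≅ Z^12, C_2 ≅ Z^8.

Boundary ∂_1: C_1 → C_0 maps an edge to its endpoints' difference, ∂[p,q] = q − p. For instance
  ∂[1,4] = [4] − [1].
As a 6×12 matrix over Z this has rank 5, with invariant factors (1,1,1,1,1).

∂_2: C_2 → C_1 acts by ∂[p,q,r] = [q,r] − [p,r] + [p,q]. For instance
  ∂[0,3,4] = [3,4] − [0,4] + [0,3],
  ∂[1,3,4] = [3,4] − [1,4] + [1,3].
This gives a 12×8 integer matrix of rank 7; reducing to Smith normal form yields diagonal entries (1,1,1,1,1,1,1).

Now H_k = ker ∂_k / im ∂_{k+1}, so:

  H_0: rank C_0 − rank ∂_1 = 6 − 5 = 1, and the invariant factors of ∂_1 are all 1, so H_0 = Z.
  H_1: rank ker ∂_1 − rank ∂_2 = (12 − 5) − 7 = 0, and the invariant factors of ∂_2 are all 1, so H_1 = 0.
  H_2: rank ker ∂_2 − rank ∂_3 = (8 − 7) − 0 = 1, and there is no ∂_3, so H_2 = Z.

Hence the Betti numbers are b_0 = 1, b_1 = 0, b_2 = 1.

b_0 = 1, b_1 = 0, b_2 = 1.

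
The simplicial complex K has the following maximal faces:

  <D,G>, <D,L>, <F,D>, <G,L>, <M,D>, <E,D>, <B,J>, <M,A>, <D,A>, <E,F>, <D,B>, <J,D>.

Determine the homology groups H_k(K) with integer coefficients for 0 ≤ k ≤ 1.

Fix the vertex order A < B < D < E < F < G < J < L < M and write every simplex with vertices in increasing order. Then dim K = 1 and the simplices of K are:

  0-simplices (9): A, B, D, E, F, G, J, L, M
  1-simplices (12): AD, AM, BD, BJ, DE, DF, DG, DJ, DL, DM, EF, GL

Hence C_0 ≅ Z^9, C_1 ≅ Z^12.

Boundary ∂_1: C_1 → C_0 is given by ∂[p,q] = [q] − [p]. For instance
  ∂DM = M − D.
As a 9×12 matrix over Z this has rank 8, with invariant factors (1,1,1,1,1,1,1,1).

Now H_k = ker ∂_k / im ∂_{k+1}, so:

  H_0: rank C_0 − rank ∂_1 = 9 − 8 = 1, and the invariant factors of ∂_1 are all 1, so H_0 = Z.
  H_1: rank ker ∂_1 − rank ∂_2 = (12 − 8) − 0 = 4, and there is no ∂_2, so H_1 = Z^4.

H_0 ≅ Z,  H_1 ≅ Z^4.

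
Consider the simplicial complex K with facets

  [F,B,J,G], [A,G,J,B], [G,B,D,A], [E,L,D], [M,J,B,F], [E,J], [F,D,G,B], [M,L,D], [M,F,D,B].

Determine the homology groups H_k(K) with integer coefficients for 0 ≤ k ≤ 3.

Take the total order A < B < D < E < F < G < J < L < M on the vertex set. Then K (dimension 3) consists of the simplices:

  0-simplices (9): A, B, D, E, F, G, J, L, M
  1-simplices (22): AB, AD, AG, AJ, BD, BF, BG, BJ, BM, DE, DF, DG, DL, DM, EJ, EL, FG, FJ, FM, GJ, JM, LM
  2-simplices (19): ABD, ABG, ABJ, ADG, AGJ, BDF, BDG, BDM, BFG, BFJ, BFM, BGJ, BJM, DEL, DFG, DFM, DLM, FGJ, FJM
  3-simplices (6): ABDG, ABGJ, BDFG, BDFM, BFGJ, BFJM

Hence C_0 ≅ Z^9, C_1 ≅ Z^22, C_2 ≅ Z^19, C_3 ≅ Z^6.

The boundary map ∂_1: C_1 → C_0 maps an edge to its endpoints' difference, ∂[p,q] = q − p.
The resulting 9×22 matrix has rank 8, and its Smith normal form has invariant factors (1,1,1,1,1,1,1,1).

∂_2: C_2 → C_1 acts by ∂[p,q,r] = [q,r] − [p,r] + [p,q]. For instance
  ∂BDM = DM − BM + BD,
  ∂BDF = DF − BF + BD.
This gives a 22×19 integer matrix of rank 13; reducing to Smith normal form yields diagonal entries (1,1,1,1,1,1,1,1,1,1,1,1,1).

∂_3: C_3 → C_2 sends each 3-simplex σ to the alternating sum Σ_i (−1)^i (σ with its i-th vertex removed). For instance
  ∂BFJM = FJM − BJM + BFM − BFJ,
  ∂BFGJ = FGJ − BGJ + BFJ − BFG.
The 19×6 boundary matrix has rank 6 and Smith normal form diag(1,1,1,1,1,1).

From H_k ≅ ker(∂_k) / im(∂_{k+1}) we obtain:

  H_0: rank C_0 − rank ∂_1 = 9 − 8 = 1, and the invariant factors of ∂_1 are all 1, so H_0 = Z.
  H_1: rank ker ∂_1 − rank ∂_2 = (22 − 8) − 13 = 1, and the invariant factors of ∂_2 are all 1, so H_1 = Z.
  H_2: rank ker ∂_2 − rank ∂_3 = (19 − 13) − 6 = 0, and the invariant factors of ∂_3 are all 1, so H_2 = 0.
  H_3: rank ker ∂_3 − rank ∂_4 = (6 − 6) − 0 = 0, and there is no ∂_4, so H_3 = 0.

H_0 = Z,  H_1 = Z,  H_2 = 0,  H_3 = 0.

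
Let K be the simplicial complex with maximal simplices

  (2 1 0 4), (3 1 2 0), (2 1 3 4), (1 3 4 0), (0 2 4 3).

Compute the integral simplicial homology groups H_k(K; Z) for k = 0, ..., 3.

H_0 ≅ Z,  H_1 = 0,  H_2 = 0,  H_3 ≅ Z.

Fix the vertex order 0 < 1 < 2 < 3 < 4 and write every simplex with vertices in increasing order. Then dim K = 3 and the simplices of K are:

  0-simplices (5): [0], [1], [2], [3], [4]
  1-simplices (10): [0,1], [0,2], [0,3], [0,4], [1,2], [1,3], [1,4], [2,3], [2,4], [3,4]
  2-simplices (10): [0,1,2], [0,1,3], [0,1,4], [0,2,3], [0,2,4], [0,3,4], [1,2,3], [1,2,4], [1,3,4], [2,3,4]
  3-simplices (5): [0,1,2,3], [0,1,2,4], [0,1,3,4], [0,2,3,4], [1,2,3,4]

giving chain groups C_0 ≅ Z^5, C_1 ≅ Z^10, C_2 ≅ Z^10, C_3 ≅ Z^5.

∂_1: C_1 → C_0 sends each edge [p,q] (with p < q) to q − p. For instance
  ∂[0,4] = [4] − [0].
This gives a 5×10 integer matrix of rank 4; reducing to Smith normal form yields diagonal entries (1,1,1,1).

The boundary map ∂_2: C_2 → C_1 maps a triangle to the signed sum of its edges. For instance
  ∂[1,3,4] = [3,4] − [1,4] + [1,3],
  ∂[0,1,4] = [1,4] − [0,4] + [0,1].
The 10×10 boundary matrix has rank 6 and Smith normal form diag(1,1,1,1,1,1).

∂_3: C_3 → C_2 sends each 3-simplex σ to the alternating sum Σ_i (−1)^i (σ with its i-th vertex removed). For instance
  ∂[0,1,2,4] = [1,2,4] − [0,2,4] + [0,1,4] − [0,1,2],
  ∂[0,1,3,4] = [1,3,4] − [0,3,4] + [0,1,4] − [0,1,3].
The resulting 10×5 matrix has rank 4, and its Smith normal form has invariant factors (1,1,1,1).

Now H_k = ker ∂_k / im ∂_{k+1}, so:

  H_0: rank C_0 − rank ∂_1 = 5 − 4 = 1, and the invariant factors of ∂_1 are all 1, so H_0 ≅ Z.
  H_1: rank ker ∂_1 − rank ∂_2 = (10 − 4) − 6 = 0, and the invariant factors of ∂_2 are all 1, so H_1 ≅ 0.
  H_2: rank ker ∂_2 − rank ∂_3 = (10 − 6) − 4 = 0, and the invariant factors of ∂_3 are all 1, so H_2 ≅ 0.
  H_3: rank ker ∂_3 − rank ∂_4 = (5 − 4) − 0 = 1, and there is no ∂_4, so H_3 ≅ Z.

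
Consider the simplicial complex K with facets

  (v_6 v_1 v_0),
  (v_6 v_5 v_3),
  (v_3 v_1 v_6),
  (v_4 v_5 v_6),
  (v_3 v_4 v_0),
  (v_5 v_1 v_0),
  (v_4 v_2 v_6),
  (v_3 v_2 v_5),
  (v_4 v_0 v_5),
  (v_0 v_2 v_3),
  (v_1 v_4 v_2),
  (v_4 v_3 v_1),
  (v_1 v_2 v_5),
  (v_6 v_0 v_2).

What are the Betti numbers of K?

b_0 = 1, b_1 = 2, b_2 = 1.

Take the total order v_0 < v_1 < v_2 < v_3 < v_4 < v_5 < v_6 on the vertex set. Then K (dimension 2) consists of the simplices:

  0-simplices (7): [v_0], [v_1], [v_2], [v_3], [v_4], [v_5], [v_6]
  1-simplices (21): (21 of them)
  2-simplices (14): (14 of them)

so the chain groups are C_0 ≅ Z^7, C_1 ≅ Z^21, C_2 ≅ Z^14.

∂_1: C_1 → C_0 sends each edge [p,q] (with p < q) to q − p. For instance
  ∂[v_2,v_5] = [v_5] − [v_2].
As a 7×21 matrix over Z this has rank 6, with invariant factors (1,1,1,1,1,1).

Boundary ∂_2: C_2 → C_1 acts by ∂[p,q,r] = [q,r] − [p,r] + [p,q]. For instance
  ∂[v_0,v_2,v_6] = [v_2,v_6] − [v_0,v_6] + [v_0,v_2],
  ∂[v_0,v_3,v_4] = [v_3,v_4] − [v_0,v_4] + [v_0,v_3].
The 21×14 boundary matrix has rank 13 and Smith normal form diag(1,1,1,1,1,1,1,1,1,1,1,1,1).

Reading off H_k = ker ∂_k / im ∂_{k+1}:

  H_0: rank C_0 − rank ∂_1 = 7 − 6 = 1, and the invariant factors of ∂_1 are all 1, so H_0 ≅ Z.
  H_1: rank ker ∂_1 − rank ∂_2 = (21 − 6) − 13 = 2, and the invariant factors of ∂_2 are all 1, so H_1 ≅ Z^2.
  H_2: rank ker ∂_2 − rank ∂_3 = (14 − 13) − 0 = 1, and there is no ∂_3, so H_2 ≅ Z.

Hence the Betti numbers are b_0 = 1, b_1 = 2, b_2 = 1.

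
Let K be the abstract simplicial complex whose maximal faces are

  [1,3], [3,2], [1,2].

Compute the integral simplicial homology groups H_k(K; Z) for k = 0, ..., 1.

H_0 = Z,  H_1 = Z.

Take the total order 1 < 2 < 3 on the vertex set. Then K (dimension 1) consists of the simplices:

  0-simplices (3): [1], [2], [3]
  1-simplices (3): [1,2], [1,3], [2,3]

so the chain groups are C_0 ≅ Z^3, C_1 ≅ Z^3.

Boundary ∂_1: C_1 → C_0 is given by ∂[p,q] = [q] − [p]. For instance
  ∂[2,3] = [3] − [2].
As a 3×3 matrix over Z this has rank 2, with invariant factors (1,1).

Reading off H_k = ker ∂_k / im ∂_{k+1}:

  H_0: rank C_0 − rank ∂_1 = 3 − 2 = 1, and the invariant factors of ∂_1 are all 1, so H_0 = Z.
  H_1: rank ker ∂_1 − rank ∂_2 = (3 − 2) − 0 = 1, and there is no ∂_2, so H_1 = Z.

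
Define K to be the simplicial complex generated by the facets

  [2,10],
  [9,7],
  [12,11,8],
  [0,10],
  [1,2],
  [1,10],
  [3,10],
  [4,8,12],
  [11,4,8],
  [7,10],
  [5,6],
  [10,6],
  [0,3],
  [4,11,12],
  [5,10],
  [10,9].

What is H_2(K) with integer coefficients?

H_2 = Z.

Fix the vertex order 0 < 1 < 2 < 3 < 4 < 5 < 6 < 7 < 8 < 9 < 10 < 11 < 12 and write every simplex with vertices in increasing order. Then dim K = 2 and the simplices of K are:

  0-simplices (13): [0], [1], [2], [3], [4], [5], [6], [7], [8], [9], [10], [11], [12]
  1-simplices (18): [0,3], [0,10], [1,2], [1,10], [2,10], [3,10], [4,8], [4,11], [4,12], [5,6], [5,10], [6,10], [7,9], [7,10], [8,11], [8,12], [9,10], [11,12]
  2-simplices (4): [4,8,11], [4,8,12], [4,11,12], [8,11,12]

giving chain groups C_0 ≅ Z^13, C_1 ≅ Z^18, C_2 ≅ Z^4.

Boundary ∂_1: C_1 → C_0 maps an edge to its endpoints' difference, ∂[p,q] = q − p. For instance
  ∂[0,10] = [10] − [0].
The 13×18 boundary matrix has rank 11 and Smith normal form diag(1,1,1,1,1,1,1,1,1,1,1).

Boundary ∂_2: C_2 → C_1 acts by ∂[p,q,r] = [q,r] − [p,r] + [p,q]. For instance
  ∂[4,8,12] = [8,12] − [4,12] + [4,8],
  ∂[4,11,12] = [11,12] − [4,12] + [4,11].
The resulting 18×4 matrix has rank 3, and its Smith normal form has invariant factors (1,1,1).

Computing H_k = (kernel of ∂_k) / (image of ∂_{k+1}):

  H_2: rank ker ∂_2 − rank ∂_3 = (4 − 3) − 0 = 1, and there is no ∂_3, so H_2 ≅ Z.

(K is a triangulation of the disjoint union of a wedge of 4 circles and the 2-sphere S^2.)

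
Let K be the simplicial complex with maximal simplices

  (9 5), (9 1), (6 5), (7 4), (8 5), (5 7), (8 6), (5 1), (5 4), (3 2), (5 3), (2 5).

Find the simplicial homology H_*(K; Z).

Order the vertices as 1 < 2 < 3 < 4 < 5 < 6 < 7 < 8 < 9. Listing each simplex with vertices in this order, K has dimension 1 with simplices:

  0-simplices (9): [1], [2], [3], [4], [5], [6], [7], [8], [9]
  1-simplices (12): [1,5], [1,9], [2,3], [2,5], [3,5], [4,5], [4,7], [5,6], [5,7], [5,8], [5,9], [6,8]

so the chain groups are C_0 ≅ Z^9, C_1 ≅ Z^12.

The boundary map ∂_1: C_1 → C_0 sends each edge [p,q] (with p < q) to q − p.
As a 9×12 matrix over Z this has rank 8, with invariant factors (1,1,1,1,1,1,1,1).

Reading off H_k = ker ∂_k / im ∂_{k+1}:

  H_0: rank C_0 − rank ∂_1 = 9 − 8 = 1, and the invariant factors of ∂_1 are all 1, so H_0 ≅ Z.
  H_1: rank ker ∂_1 − rank ∂_2 = (12 − 8) − 0 = 4, and there is no ∂_2, so H_1 ≅ Z^4.

H_0 ≅ Z,  H_1 ≅ Z^4.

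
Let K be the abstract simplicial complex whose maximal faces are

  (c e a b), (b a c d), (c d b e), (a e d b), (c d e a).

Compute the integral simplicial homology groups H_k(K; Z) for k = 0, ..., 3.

Order the vertices as a < b < c < d < e. Listing each simplex with vertices in this order, K has dimension 3 with simplices:

  0-simplices (5): a, b, c, d, e
  1-simplices (10): ab, ac, ad, ae, bc, bd, be, cd, ce, de
  2-simplices (10): abc, abd, abe, acd, ace, ade, bcd, bce, bde, cde
  3-simplices (5): abcd, abce, abde, acde, bcde

Hence C_0 ≅ Z^5, C_1 ≅ Z^10, C_2 ≅ Z^10, C_3 ≅ Z^5.

The boundary map ∂_1: C_1 → C_0 maps an edge to its endpoints' difference, ∂[p,q] = q − p. For instance
  ∂bd = d − b.
The resulting 5×10 matrix has rank 4, and its Smith normal form has invariant factors (1,1,1,1).

The boundary map ∂_2: C_2 → C_1 sends each 2-simplex [p,q,r] to [q,r] − [p,r] + [p,q]. For instance
  ∂bde = de − be + bd,
  ∂bcd = cd − bd + bc.
The 10×10 boundary matrix has rank 6 and Smith normal form diag(1,1,1,1,1,1).

The boundary map ∂_3: C_3 → C_2 sends each 3-simplex σ to the alternating sum Σ_i (−1)^i (σ with its i-th vertex removed). For instance
  ∂acde = cde − ade + ace − acd,
  ∂abcd = bcd − acd + abd − abc.
The 10×5 boundary matrix has rank 4 and Smith normal form diag(1,1,1,1).

Reading off H_k = ker ∂_k / im ∂_{k+1}:

  H_0: rank C_0 − rank ∂_1 = 5 − 4 = 1, and the invariant factors of ∂_1 are all 1, so H_0 = Z.
  H_1: rank ker ∂_1 − rank ∂_2 = (10 − 4) − 6 = 0, and the invariant factors of ∂_2 are all 1, so H_1 = 0.
  H_2: rank ker ∂_2 − rank ∂_3 = (10 − 6) − 4 = 0, and the invariant factors of ∂_3 are all 1, so H_2 = 0.
  H_3: rank ker ∂_3 − rank ∂_4 = (5 − 4) − 0 = 1, and there is no ∂_4, so H_3 = Z.

As a check, the Euler characteristic is 5 − 10 + 10 − 5 = 0, which agrees with 1 − 0 + 0 − 1 = 0.
(K is a triangulation of the 3-sphere S^3.)

H_0 = Z,  H_1 = 0,  H_2 = 0,  H_3 = Z.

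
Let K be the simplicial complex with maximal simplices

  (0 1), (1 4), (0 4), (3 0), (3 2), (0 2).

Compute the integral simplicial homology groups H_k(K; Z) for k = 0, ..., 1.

H_0 ≅ Z,  H_1 ≅ Z^2.

Order the vertices as 0 < 1 < 2 < 3 < 4. Listing each simplex with vertices in this order, K has dimension 1 with simplices:

  0-simplices (5): [0], [1], [2], [3], [4]
  1-simplices (6): [0,1], [0,2], [0,3], [0,4], [1,4], [2,3]

giving chain groups C_0 ≅ Z^5, C_1 ≅ Z^6.

∂_1: C_1 → C_0 maps an edge to its endpoints' difference, ∂[p,q] = q − p. For instance
  ∂[0,4] = [4] − [0].
The 5×6 boundary matrix has rank 4 and Smith normal form diag(1,1,1,1).

From H_k ≅ ker(∂_k) / im(∂_{k+1}) we obtain:

  H_0: rank C_0 − rank ∂_1 = 5 − 4 = 1, and the invariant factors of ∂_1 are all 1, so H_0 ≅ Z.
  H_1: rank ker ∂_1 − rank ∂_2 = (6 − 4) − 0 = 2, and there is no ∂_2, so H_1 ≅ Z^2.

As a check, the Euler characteristic is 5 − 6 = -1, which agrees with 1 − 2 = -1.
(K is a triangulation of a wedge of 2 circles.)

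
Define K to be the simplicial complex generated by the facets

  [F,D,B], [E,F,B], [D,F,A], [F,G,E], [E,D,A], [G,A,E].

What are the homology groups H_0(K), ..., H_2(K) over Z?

H_0 = Z,  H_1 = Z,  H_2 = 0.

Order the vertices as A < B < D < E < F < G. Listing each simplex with vertices in this order, K has dimension 2 with simplices:

  0-simplices (6): A, B, D, E, F, G
  1-simplices (12): AD, AE, AF, AG, BD, BE, BF, DE, DF, EF, EG, FG
  2-simplices (6): ADE, ADF, AEG, BDF, BEF, EFG

giving chain groups C_0 ≅ Z^6, C_1 ≅ Z^12, C_2 ≅ Z^6.

Boundary ∂_1: C_1 → C_0 maps an edge to its endpoints' difference, ∂[p,q] = q − p.
This gives a 6×12 integer matrix of rank 5; reducing to Smith normal form yields diagonal entries (1,1,1,1,1).

The boundary map ∂_2: C_2 → C_1 sends each 2-simplex [p,q,r] to [q,r] − [p,r] + [p,q]. For instance
  ∂BEF = EF − BF + BE,
  ∂ADF = DF − AF + AD.
As a 12×6 matrix over Z this has rank 6, with invariant factors (1,1,1,1,1,1).

Computing H_k = (kernel of ∂_k) / (image of ∂_{k+1}):

  H_0: rank C_0 − rank ∂_1 = 6 − 5 = 1, and the invariant factors of ∂_1 are all 1, so H_0 = Z.
  H_1: rank ker ∂_1 − rank ∂_2 = (12 − 5) − 6 = 1, and the invariant factors of ∂_2 are all 1, so H_1 = Z.
  H_2: rank ker ∂_2 − rank ∂_3 = (6 − 6) − 0 = 0, and there is no ∂_3, so H_2 = 0.

As a check, the Euler characteristic is 6 − 12 + 6 = 0, which agrees with 1 − 1 + 0 = 0.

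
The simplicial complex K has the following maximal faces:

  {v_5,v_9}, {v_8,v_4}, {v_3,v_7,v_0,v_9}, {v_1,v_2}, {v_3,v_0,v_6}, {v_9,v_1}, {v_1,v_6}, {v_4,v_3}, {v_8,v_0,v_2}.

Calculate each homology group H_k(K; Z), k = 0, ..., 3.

Fix the vertex order v_0 < v_1 < v_2 < v_3 < v_4 < v_5 < v_6 < v_7 < v_8 < v_9 and write every simplex with vertices in increasing order. Then dim K = 3 and the simplices of K are:

  0-simplices (10): [v_0], [v_1], [v_2], [v_3], [v_4], [v_5], [v_6], [v_7], [v_8], [v_9]
  1-simplices (17): (17 of them)
  2-simplices (6): [v_0,v_2,v_8], [v_0,v_3,v_6], [v_0,v_3,v_7], [v_0,v_3,v_9], [v_0,v_7,v_9], [v_3,v_7,v_9]
  3-simplices (1): [v_0,v_3,v_7,v_9]

so the chain groups are C_0 ≅ Z^10, C_1 ≅ Z^17, C_2 ≅ Z^6, C_3 ≅ Z^1.

The boundary map ∂_1: C_1 → C_0 sends each edge [p,q] (with p < q) to q − p. For instance
  ∂[v_0,v_6] = [v_6] − [v_0].
As a 10×17 matrix over Z this has rank 9, with invariant factors (1,1,1,1,1,1,1,1,1).

The boundary map ∂_2: C_2 → C_1 maps a triangle to the signed sum of its edges. For instance
  ∂[v_0,v_3,v_6] = [v_3,v_6] − [v_0,v_6] + [v_0,v_3],
  ∂[v_0,v_7,v_9] = [v_7,v_9] − [v_0,v_9] + [v_0,v_7].
The resulting 17×6 matrix has rank 5, and its Smith normal form has invariant factors (1,1,1,1,1).

Boundary ∂_3: C_3 → C_2 sends each 3-simplex σ to the alternating sum Σ_i (−1)^i (σ with its i-th vertex removed). For instance
  ∂[v_0,v_3,v_7,v_9] = [v_3,v_7,v_9] − [v_0,v_7,v_9] + [v_0,v_3,v_9] − [v_0,v_3,v_7].
This gives a 6×1 integer matrix of rank 1; reducing to Smith normal form yields diagonal entries (1).

Reading off H_k = ker ∂_k / im ∂_{k+1}:

  H_0: rank C_0 − rank ∂_1 = 10 − 9 = 1, and the invariant factors of ∂_1 are all 1, so H_0 = Z.
  H_1: rank ker ∂_1 − rank ∂_2 = (17 − 9) − 5 = 3, and the invariant factors of ∂_2 are all 1, so H_1 = Z^3.
  H_2: rank ker ∂_2 − rank ∂_3 = (6 − 5) − 1 = 0, and the invariant factors of ∂_3 are all 1, so H_2 = 0.
  H_3: rank ker ∂_3 − rank ∂_4 = (1 − 1) − 0 = 0, and there is no ∂_4, so H_3 = 0.

H_0 = Z,  H_1 = Z^3,  H_2 = 0,  H_3 = 0.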